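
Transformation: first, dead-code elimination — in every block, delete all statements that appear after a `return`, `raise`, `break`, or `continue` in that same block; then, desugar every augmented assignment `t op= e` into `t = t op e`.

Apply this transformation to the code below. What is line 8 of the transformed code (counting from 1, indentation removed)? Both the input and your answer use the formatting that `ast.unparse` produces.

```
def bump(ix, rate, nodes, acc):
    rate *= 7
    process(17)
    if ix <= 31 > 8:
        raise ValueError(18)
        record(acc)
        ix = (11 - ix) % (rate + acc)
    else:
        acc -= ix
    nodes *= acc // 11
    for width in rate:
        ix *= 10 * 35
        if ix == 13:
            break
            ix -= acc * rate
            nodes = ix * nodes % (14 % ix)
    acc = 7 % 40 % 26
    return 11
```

nodes = nodes * (acc // 11)

Transformed code:
def bump(ix, rate, nodes, acc):
    rate = rate * 7
    process(17)
    if ix <= 31 > 8:
        raise ValueError(18)
    else:
        acc = acc - ix
    nodes = nodes * (acc // 11)
    for width in rate:
        ix = ix * (10 * 35)
        if ix == 13:
            break
    acc = 7 % 40 % 26
    return 11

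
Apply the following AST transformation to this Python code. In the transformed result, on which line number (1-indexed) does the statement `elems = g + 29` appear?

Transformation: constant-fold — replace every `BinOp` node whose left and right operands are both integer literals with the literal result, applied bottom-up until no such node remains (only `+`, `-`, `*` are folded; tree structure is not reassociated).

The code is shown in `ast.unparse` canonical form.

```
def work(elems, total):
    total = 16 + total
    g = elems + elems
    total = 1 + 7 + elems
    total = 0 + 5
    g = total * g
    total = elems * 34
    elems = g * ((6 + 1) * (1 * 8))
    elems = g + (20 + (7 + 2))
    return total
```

Transformed code:
def work(elems, total):
    total = 16 + total
    g = elems + elems
    total = 8 + elems
    total = 5
    g = total * g
    total = elems * 34
    elems = g * 56
    elems = g + 29
    return total

9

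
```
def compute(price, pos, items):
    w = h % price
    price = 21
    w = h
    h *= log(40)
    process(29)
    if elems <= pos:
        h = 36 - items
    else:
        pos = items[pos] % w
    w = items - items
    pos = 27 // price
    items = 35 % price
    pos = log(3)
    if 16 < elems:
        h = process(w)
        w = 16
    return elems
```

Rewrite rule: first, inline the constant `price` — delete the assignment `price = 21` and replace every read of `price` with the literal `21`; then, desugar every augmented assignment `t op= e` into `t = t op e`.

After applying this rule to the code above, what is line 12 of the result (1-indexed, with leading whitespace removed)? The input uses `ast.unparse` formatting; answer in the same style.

Transformed code:
def compute(price, pos, items):
    w = h % 21
    w = h
    h = h * log(40)
    process(29)
    if elems <= pos:
        h = 36 - items
    else:
        pos = items[pos] % w
    w = items - items
    pos = 27 // 21
    items = 35 % 21
    pos = log(3)
    if 16 < elems:
        h = process(w)
        w = 16
    return elems

items = 35 % 21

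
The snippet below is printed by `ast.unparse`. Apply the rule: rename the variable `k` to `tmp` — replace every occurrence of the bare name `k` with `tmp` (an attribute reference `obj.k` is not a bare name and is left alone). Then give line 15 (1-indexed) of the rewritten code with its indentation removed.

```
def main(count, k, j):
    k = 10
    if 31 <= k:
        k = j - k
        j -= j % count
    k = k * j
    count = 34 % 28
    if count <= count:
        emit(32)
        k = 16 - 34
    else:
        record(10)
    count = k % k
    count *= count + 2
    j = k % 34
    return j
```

j = tmp % 34

Transformed code:
def main(count, tmp, j):
    tmp = 10
    if 31 <= tmp:
        tmp = j - tmp
        j -= j % count
    tmp = tmp * j
    count = 34 % 28
    if count <= count:
        emit(32)
        tmp = 16 - 34
    else:
        record(10)
    count = tmp % tmp
    count *= count + 2
    j = tmp % 34
    return j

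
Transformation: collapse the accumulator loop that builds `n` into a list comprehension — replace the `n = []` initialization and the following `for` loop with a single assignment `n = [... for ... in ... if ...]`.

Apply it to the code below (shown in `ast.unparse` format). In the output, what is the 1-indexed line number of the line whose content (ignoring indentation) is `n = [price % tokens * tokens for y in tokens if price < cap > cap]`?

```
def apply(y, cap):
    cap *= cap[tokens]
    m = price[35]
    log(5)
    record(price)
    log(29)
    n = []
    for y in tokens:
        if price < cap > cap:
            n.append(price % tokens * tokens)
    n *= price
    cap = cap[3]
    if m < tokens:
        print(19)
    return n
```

Transformed code:
def apply(y, cap):
    cap *= cap[tokens]
    m = price[35]
    log(5)
    record(price)
    log(29)
    n = [price % tokens * tokens for y in tokens if price < cap > cap]
    n *= price
    cap = cap[3]
    if m < tokens:
        print(19)
    return n

7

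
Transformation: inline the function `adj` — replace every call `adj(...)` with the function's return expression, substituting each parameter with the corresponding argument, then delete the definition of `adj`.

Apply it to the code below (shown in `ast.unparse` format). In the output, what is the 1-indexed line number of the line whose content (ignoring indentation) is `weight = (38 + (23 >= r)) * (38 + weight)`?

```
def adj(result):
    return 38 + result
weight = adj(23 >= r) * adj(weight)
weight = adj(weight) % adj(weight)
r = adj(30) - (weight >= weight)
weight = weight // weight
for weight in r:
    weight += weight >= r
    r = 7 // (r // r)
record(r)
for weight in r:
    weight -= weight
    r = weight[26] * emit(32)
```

Transformed code:
weight = (38 + (23 >= r)) * (38 + weight)
weight = (38 + weight) % (38 + weight)
r = 38 + 30 - (weight >= weight)
weight = weight // weight
for weight in r:
    weight += weight >= r
    r = 7 // (r // r)
record(r)
for weight in r:
    weight -= weight
    r = weight[26] * emit(32)

1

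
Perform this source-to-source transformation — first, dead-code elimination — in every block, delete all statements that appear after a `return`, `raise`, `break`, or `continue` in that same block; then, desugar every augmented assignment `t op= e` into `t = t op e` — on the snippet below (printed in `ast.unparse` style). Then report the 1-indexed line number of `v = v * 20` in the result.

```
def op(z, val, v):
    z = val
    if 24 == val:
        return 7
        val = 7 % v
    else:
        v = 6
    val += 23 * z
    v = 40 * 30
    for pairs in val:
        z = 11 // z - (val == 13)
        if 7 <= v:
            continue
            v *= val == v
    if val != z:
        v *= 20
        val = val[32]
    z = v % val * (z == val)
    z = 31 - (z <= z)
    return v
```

14

Transformed code:
def op(z, val, v):
    z = val
    if 24 == val:
        return 7
    else:
        v = 6
    val = val + 23 * z
    v = 40 * 30
    for pairs in val:
        z = 11 // z - (val == 13)
        if 7 <= v:
            continue
    if val != z:
        v = v * 20
        val = val[32]
    z = v % val * (z == val)
    z = 31 - (z <= z)
    return v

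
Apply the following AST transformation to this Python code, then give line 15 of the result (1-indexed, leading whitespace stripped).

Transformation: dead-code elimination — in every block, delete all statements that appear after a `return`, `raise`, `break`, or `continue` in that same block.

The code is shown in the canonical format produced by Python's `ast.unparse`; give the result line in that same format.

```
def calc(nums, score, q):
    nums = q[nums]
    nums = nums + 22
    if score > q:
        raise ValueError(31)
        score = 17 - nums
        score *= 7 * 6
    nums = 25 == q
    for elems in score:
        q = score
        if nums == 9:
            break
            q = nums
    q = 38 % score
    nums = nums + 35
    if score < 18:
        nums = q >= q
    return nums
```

return nums

Transformed code:
def calc(nums, score, q):
    nums = q[nums]
    nums = nums + 22
    if score > q:
        raise ValueError(31)
    nums = 25 == q
    for elems in score:
        q = score
        if nums == 9:
            break
    q = 38 % score
    nums = nums + 35
    if score < 18:
        nums = q >= q
    return nums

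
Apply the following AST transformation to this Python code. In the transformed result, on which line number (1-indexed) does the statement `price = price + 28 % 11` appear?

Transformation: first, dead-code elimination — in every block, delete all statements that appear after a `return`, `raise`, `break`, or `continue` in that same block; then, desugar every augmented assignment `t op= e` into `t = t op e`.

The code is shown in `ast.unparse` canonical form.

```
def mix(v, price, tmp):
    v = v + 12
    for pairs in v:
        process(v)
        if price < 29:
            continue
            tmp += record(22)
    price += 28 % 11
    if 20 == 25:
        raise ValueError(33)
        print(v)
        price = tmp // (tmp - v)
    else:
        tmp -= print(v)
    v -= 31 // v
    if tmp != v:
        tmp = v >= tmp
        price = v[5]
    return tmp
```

7

Transformed code:
def mix(v, price, tmp):
    v = v + 12
    for pairs in v:
        process(v)
        if price < 29:
            continue
    price = price + 28 % 11
    if 20 == 25:
        raise ValueError(33)
    else:
        tmp = tmp - print(v)
    v = v - 31 // v
    if tmp != v:
        tmp = v >= tmp
        price = v[5]
    return tmp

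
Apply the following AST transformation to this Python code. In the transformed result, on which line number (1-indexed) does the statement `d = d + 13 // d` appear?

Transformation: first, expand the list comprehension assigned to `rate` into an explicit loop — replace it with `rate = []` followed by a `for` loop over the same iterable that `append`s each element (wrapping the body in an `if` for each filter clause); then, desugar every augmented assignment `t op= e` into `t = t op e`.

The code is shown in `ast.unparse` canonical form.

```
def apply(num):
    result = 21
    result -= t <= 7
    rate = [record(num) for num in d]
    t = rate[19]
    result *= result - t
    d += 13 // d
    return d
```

9

Transformed code:
def apply(num):
    result = 21
    result = result - (t <= 7)
    rate = []
    for num in d:
        rate.append(record(num))
    t = rate[19]
    result = result * (result - t)
    d = d + 13 // d
    return d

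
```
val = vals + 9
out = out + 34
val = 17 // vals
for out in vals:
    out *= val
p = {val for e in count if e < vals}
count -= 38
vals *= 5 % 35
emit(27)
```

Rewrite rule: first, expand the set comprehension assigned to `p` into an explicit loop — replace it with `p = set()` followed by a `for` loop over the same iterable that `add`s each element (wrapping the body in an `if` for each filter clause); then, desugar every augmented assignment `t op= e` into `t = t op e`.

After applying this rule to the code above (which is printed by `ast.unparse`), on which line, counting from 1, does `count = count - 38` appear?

10

Transformed code:
val = vals + 9
out = out + 34
val = 17 // vals
for out in vals:
    out = out * val
p = set()
for e in count:
    if e < vals:
        p.add(val)
count = count - 38
vals = vals * (5 % 35)
emit(27)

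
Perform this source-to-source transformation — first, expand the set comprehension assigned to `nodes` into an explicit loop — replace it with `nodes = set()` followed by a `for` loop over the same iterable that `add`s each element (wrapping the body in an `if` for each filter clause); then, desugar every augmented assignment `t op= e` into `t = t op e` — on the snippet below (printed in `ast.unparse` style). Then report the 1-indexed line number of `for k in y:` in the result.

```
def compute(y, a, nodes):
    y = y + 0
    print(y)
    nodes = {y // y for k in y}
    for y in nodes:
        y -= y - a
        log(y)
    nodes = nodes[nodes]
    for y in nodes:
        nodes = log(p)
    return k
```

Transformed code:
def compute(y, a, nodes):
    y = y + 0
    print(y)
    nodes = set()
    for k in y:
        nodes.add(y // y)
    for y in nodes:
        y = y - (y - a)
        log(y)
    nodes = nodes[nodes]
    for y in nodes:
        nodes = log(p)
    return k

5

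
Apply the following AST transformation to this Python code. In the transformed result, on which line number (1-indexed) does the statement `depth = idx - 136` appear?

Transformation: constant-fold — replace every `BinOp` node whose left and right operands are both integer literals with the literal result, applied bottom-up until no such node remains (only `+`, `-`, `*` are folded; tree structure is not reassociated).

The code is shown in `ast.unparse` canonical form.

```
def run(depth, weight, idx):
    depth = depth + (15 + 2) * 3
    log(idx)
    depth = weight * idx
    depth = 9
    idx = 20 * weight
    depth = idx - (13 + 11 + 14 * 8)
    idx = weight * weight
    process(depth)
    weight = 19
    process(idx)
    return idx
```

Transformed code:
def run(depth, weight, idx):
    depth = depth + 51
    log(idx)
    depth = weight * idx
    depth = 9
    idx = 20 * weight
    depth = idx - 136
    idx = weight * weight
    process(depth)
    weight = 19
    process(idx)
    return idx

7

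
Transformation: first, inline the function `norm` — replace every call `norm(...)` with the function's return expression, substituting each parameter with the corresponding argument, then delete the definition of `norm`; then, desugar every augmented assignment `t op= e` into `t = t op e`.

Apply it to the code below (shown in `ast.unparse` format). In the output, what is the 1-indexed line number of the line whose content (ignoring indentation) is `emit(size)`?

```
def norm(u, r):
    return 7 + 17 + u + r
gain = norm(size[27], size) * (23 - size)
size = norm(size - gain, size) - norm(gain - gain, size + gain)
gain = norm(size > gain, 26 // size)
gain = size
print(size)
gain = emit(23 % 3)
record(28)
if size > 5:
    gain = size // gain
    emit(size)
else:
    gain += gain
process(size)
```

10

Transformed code:
gain = (7 + 17 + size[27] + size) * (23 - size)
size = 7 + 17 + (size - gain) + size - (7 + 17 + (gain - gain) + (size + gain))
gain = 7 + 17 + (size > gain) + 26 // size
gain = size
print(size)
gain = emit(23 % 3)
record(28)
if size > 5:
    gain = size // gain
    emit(size)
else:
    gain = gain + gain
process(size)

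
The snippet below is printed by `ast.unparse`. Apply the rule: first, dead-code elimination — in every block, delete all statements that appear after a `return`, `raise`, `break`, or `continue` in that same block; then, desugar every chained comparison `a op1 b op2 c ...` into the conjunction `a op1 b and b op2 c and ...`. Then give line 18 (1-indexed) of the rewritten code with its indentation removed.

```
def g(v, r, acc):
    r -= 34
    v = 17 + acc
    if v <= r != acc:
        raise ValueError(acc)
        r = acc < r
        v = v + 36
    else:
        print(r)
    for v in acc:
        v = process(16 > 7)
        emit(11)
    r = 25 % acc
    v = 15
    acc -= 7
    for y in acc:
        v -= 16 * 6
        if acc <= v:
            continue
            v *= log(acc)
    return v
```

Transformed code:
def g(v, r, acc):
    r -= 34
    v = 17 + acc
    if v <= r and r != acc:
        raise ValueError(acc)
    else:
        print(r)
    for v in acc:
        v = process(16 > 7)
        emit(11)
    r = 25 % acc
    v = 15
    acc -= 7
    for y in acc:
        v -= 16 * 6
        if acc <= v:
            continue
    return v

return v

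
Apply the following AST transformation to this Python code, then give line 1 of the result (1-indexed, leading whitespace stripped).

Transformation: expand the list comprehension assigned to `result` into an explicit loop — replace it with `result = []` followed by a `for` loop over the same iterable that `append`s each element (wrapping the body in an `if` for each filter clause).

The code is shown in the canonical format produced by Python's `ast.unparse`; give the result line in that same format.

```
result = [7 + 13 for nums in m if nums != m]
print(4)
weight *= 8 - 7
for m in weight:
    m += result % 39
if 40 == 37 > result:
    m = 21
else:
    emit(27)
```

Transformed code:
result = []
for nums in m:
    if nums != m:
        result.append(7 + 13)
print(4)
weight *= 8 - 7
for m in weight:
    m += result % 39
if 40 == 37 > result:
    m = 21
else:
    emit(27)

result = []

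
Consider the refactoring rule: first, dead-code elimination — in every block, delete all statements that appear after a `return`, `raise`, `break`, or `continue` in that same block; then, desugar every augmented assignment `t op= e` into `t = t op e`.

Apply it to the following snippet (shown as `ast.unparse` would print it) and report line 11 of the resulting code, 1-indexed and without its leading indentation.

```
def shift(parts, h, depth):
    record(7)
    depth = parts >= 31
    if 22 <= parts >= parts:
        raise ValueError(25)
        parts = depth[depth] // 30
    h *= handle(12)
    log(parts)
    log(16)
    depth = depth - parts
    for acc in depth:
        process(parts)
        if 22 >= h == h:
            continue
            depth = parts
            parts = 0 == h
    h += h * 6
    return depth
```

Transformed code:
def shift(parts, h, depth):
    record(7)
    depth = parts >= 31
    if 22 <= parts >= parts:
        raise ValueError(25)
    h = h * handle(12)
    log(parts)
    log(16)
    depth = depth - parts
    for acc in depth:
        process(parts)
        if 22 >= h == h:
            continue
    h = h + h * 6
    return depth

process(parts)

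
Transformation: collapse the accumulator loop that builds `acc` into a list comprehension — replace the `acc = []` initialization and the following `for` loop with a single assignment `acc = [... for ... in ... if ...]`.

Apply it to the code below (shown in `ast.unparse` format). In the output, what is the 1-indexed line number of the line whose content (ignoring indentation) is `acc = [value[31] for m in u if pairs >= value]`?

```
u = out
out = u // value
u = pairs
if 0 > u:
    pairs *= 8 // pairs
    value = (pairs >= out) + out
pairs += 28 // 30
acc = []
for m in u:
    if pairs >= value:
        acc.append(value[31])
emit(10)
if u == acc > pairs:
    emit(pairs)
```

Transformed code:
u = out
out = u // value
u = pairs
if 0 > u:
    pairs *= 8 // pairs
    value = (pairs >= out) + out
pairs += 28 // 30
acc = [value[31] for m in u if pairs >= value]
emit(10)
if u == acc > pairs:
    emit(pairs)

8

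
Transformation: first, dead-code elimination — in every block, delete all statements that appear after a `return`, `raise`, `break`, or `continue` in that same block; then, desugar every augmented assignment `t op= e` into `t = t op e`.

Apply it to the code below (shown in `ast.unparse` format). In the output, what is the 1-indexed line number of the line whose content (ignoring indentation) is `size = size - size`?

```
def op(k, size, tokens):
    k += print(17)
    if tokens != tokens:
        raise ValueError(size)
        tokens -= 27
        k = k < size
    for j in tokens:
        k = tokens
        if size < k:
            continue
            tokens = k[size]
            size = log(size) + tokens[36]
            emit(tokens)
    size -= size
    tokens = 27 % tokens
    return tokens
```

9

Transformed code:
def op(k, size, tokens):
    k = k + print(17)
    if tokens != tokens:
        raise ValueError(size)
    for j in tokens:
        k = tokens
        if size < k:
            continue
    size = size - size
    tokens = 27 % tokens
    return tokens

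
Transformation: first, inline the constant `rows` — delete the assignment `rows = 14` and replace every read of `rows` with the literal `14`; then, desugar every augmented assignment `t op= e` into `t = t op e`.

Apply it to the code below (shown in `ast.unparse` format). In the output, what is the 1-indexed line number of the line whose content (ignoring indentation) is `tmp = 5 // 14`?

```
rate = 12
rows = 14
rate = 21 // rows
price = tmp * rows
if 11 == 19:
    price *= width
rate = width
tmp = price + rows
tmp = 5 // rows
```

Transformed code:
rate = 12
rate = 21 // 14
price = tmp * 14
if 11 == 19:
    price = price * width
rate = width
tmp = price + 14
tmp = 5 // 14

8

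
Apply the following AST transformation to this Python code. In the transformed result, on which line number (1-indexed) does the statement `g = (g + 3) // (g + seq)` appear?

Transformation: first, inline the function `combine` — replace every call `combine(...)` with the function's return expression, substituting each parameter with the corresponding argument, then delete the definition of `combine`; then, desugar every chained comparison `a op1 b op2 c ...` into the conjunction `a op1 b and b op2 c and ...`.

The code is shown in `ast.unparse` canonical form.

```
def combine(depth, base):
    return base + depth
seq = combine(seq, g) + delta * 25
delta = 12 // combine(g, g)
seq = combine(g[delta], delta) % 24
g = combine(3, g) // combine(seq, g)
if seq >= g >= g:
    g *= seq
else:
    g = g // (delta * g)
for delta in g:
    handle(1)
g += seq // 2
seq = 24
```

Transformed code:
seq = g + seq + delta * 25
delta = 12 // (g + g)
seq = (delta + g[delta]) % 24
g = (g + 3) // (g + seq)
if seq >= g and g >= g:
    g *= seq
else:
    g = g // (delta * g)
for delta in g:
    handle(1)
g += seq // 2
seq = 24

4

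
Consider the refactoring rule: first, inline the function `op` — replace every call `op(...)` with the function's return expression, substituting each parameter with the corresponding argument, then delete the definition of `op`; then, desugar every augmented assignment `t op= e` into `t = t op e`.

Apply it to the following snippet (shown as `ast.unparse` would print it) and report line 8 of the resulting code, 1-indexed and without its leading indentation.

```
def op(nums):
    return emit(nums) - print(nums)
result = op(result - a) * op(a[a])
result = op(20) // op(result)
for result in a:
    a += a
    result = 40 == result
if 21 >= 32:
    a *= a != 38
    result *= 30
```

Transformed code:
result = (emit(result - a) - print(result - a)) * (emit(a[a]) - print(a[a]))
result = (emit(20) - print(20)) // (emit(result) - print(result))
for result in a:
    a = a + a
    result = 40 == result
if 21 >= 32:
    a = a * (a != 38)
    result = result * 30

result = result * 30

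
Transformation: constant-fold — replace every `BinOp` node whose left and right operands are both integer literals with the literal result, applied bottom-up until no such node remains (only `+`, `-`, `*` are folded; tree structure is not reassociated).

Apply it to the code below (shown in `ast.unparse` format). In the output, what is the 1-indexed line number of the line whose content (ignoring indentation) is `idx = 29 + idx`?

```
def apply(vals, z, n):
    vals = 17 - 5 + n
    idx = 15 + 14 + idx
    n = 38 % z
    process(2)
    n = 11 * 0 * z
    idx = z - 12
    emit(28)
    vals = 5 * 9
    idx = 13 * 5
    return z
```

3

Transformed code:
def apply(vals, z, n):
    vals = 12 + n
    idx = 29 + idx
    n = 38 % z
    process(2)
    n = 0 * z
    idx = z - 12
    emit(28)
    vals = 45
    idx = 65
    return z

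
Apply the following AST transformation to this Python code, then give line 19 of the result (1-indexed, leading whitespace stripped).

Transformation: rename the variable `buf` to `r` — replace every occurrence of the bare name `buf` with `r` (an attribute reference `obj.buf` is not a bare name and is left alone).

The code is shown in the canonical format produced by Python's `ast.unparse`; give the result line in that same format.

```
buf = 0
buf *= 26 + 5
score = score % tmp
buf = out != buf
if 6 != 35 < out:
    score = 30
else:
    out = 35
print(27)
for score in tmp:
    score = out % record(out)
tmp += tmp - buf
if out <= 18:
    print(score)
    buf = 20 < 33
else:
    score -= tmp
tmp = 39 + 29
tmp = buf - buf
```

Transformed code:
r = 0
r *= 26 + 5
score = score % tmp
r = out != r
if 6 != 35 < out:
    score = 30
else:
    out = 35
print(27)
for score in tmp:
    score = out % record(out)
tmp += tmp - r
if out <= 18:
    print(score)
    r = 20 < 33
else:
    score -= tmp
tmp = 39 + 29
tmp = r - r

tmp = r - r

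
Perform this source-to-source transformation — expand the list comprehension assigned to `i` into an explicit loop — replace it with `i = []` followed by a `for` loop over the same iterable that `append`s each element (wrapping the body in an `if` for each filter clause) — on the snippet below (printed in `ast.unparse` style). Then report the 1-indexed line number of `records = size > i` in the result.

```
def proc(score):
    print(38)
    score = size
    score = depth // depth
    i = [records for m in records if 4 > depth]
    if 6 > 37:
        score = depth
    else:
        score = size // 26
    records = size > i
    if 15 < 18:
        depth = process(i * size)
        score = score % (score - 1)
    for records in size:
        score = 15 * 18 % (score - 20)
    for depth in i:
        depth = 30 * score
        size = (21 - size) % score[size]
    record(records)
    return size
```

Transformed code:
def proc(score):
    print(38)
    score = size
    score = depth // depth
    i = []
    for m in records:
        if 4 > depth:
            i.append(records)
    if 6 > 37:
        score = depth
    else:
        score = size // 26
    records = size > i
    if 15 < 18:
        depth = process(i * size)
        score = score % (score - 1)
    for records in size:
        score = 15 * 18 % (score - 20)
    for depth in i:
        depth = 30 * score
        size = (21 - size) % score[size]
    record(records)
    return size

13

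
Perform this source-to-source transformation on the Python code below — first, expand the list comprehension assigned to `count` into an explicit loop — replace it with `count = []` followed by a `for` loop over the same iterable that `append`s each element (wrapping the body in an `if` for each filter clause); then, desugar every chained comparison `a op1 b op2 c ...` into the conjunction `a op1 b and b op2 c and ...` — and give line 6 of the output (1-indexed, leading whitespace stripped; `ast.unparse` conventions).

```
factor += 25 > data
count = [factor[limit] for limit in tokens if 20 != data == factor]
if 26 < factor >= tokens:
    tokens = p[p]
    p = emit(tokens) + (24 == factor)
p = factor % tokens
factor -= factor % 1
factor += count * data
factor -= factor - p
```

if 26 < factor and factor >= tokens:

Transformed code:
factor += 25 > data
count = []
for limit in tokens:
    if 20 != data and data == factor:
        count.append(factor[limit])
if 26 < factor and factor >= tokens:
    tokens = p[p]
    p = emit(tokens) + (24 == factor)
p = factor % tokens
factor -= factor % 1
factor += count * data
factor -= factor - p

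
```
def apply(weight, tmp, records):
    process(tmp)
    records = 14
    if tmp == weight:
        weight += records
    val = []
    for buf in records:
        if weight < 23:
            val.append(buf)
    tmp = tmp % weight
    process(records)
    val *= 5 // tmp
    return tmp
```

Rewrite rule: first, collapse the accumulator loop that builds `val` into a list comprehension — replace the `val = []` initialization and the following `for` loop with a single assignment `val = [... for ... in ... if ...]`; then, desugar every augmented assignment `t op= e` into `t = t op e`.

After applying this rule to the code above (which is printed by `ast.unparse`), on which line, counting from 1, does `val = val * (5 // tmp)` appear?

Transformed code:
def apply(weight, tmp, records):
    process(tmp)
    records = 14
    if tmp == weight:
        weight = weight + records
    val = [buf for buf in records if weight < 23]
    tmp = tmp % weight
    process(records)
    val = val * (5 // tmp)
    return tmp

9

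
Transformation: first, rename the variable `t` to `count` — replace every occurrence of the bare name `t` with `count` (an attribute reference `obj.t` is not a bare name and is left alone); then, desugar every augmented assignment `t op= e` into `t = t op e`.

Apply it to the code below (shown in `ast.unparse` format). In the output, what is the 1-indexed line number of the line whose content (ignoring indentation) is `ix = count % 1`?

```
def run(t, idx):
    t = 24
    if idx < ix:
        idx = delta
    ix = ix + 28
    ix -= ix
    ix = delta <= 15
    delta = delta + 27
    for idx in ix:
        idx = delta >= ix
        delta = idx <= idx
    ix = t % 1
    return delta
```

Transformed code:
def run(count, idx):
    count = 24
    if idx < ix:
        idx = delta
    ix = ix + 28
    ix = ix - ix
    ix = delta <= 15
    delta = delta + 27
    for idx in ix:
        idx = delta >= ix
        delta = idx <= idx
    ix = count % 1
    return delta

12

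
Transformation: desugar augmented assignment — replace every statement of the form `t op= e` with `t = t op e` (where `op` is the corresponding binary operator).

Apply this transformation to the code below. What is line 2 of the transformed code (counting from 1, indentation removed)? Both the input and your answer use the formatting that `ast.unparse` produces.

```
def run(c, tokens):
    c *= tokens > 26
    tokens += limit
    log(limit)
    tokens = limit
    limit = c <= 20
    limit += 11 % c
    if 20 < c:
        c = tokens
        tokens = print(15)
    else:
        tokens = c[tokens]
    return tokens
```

c = c * (tokens > 26)

Transformed code:
def run(c, tokens):
    c = c * (tokens > 26)
    tokens = tokens + limit
    log(limit)
    tokens = limit
    limit = c <= 20
    limit = limit + 11 % c
    if 20 < c:
        c = tokens
        tokens = print(15)
    else:
        tokens = c[tokens]
    return tokens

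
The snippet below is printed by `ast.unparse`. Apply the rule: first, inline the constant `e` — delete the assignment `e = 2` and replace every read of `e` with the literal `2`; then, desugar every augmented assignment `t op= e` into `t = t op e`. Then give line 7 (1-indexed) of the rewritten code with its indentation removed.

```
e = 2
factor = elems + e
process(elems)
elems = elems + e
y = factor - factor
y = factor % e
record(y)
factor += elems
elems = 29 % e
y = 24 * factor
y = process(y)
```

Transformed code:
factor = elems + 2
process(elems)
elems = elems + 2
y = factor - factor
y = factor % 2
record(y)
factor = factor + elems
elems = 29 % 2
y = 24 * factor
y = process(y)

factor = factor + elems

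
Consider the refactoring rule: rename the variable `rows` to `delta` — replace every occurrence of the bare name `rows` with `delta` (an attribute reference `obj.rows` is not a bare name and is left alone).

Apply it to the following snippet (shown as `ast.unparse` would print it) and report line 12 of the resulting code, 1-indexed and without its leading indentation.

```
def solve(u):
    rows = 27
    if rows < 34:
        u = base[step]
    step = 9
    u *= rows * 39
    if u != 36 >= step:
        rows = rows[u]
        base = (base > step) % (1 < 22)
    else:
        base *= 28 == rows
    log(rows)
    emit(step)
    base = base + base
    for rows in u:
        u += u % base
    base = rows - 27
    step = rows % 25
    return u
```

Transformed code:
def solve(u):
    delta = 27
    if delta < 34:
        u = base[step]
    step = 9
    u *= delta * 39
    if u != 36 >= step:
        delta = delta[u]
        base = (base > step) % (1 < 22)
    else:
        base *= 28 == delta
    log(delta)
    emit(step)
    base = base + base
    for delta in u:
        u += u % base
    base = delta - 27
    step = delta % 25
    return u

log(delta)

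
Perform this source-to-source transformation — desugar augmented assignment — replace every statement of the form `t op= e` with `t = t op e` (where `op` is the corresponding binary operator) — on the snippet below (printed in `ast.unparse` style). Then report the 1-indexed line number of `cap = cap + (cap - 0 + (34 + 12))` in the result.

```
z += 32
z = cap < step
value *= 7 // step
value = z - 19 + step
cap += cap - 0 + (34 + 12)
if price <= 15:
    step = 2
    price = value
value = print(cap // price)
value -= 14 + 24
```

5

Transformed code:
z = z + 32
z = cap < step
value = value * (7 // step)
value = z - 19 + step
cap = cap + (cap - 0 + (34 + 12))
if price <= 15:
    step = 2
    price = value
value = print(cap // price)
value = value - (14 + 24)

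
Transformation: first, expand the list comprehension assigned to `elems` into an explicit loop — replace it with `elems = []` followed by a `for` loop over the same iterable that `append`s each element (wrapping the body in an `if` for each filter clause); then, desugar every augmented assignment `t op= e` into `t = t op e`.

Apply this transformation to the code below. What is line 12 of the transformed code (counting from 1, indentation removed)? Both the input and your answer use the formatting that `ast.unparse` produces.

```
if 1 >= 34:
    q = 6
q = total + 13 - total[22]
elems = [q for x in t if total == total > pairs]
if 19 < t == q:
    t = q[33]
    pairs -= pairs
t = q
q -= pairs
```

Transformed code:
if 1 >= 34:
    q = 6
q = total + 13 - total[22]
elems = []
for x in t:
    if total == total > pairs:
        elems.append(q)
if 19 < t == q:
    t = q[33]
    pairs = pairs - pairs
t = q
q = q - pairs

q = q - pairs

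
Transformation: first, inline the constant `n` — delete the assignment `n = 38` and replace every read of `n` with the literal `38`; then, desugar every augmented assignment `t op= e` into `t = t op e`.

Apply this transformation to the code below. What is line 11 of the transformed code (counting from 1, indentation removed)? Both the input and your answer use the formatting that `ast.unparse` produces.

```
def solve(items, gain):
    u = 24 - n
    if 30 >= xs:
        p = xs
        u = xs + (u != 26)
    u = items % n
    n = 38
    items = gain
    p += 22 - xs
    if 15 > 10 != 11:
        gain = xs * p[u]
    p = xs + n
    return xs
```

Transformed code:
def solve(items, gain):
    u = 24 - 38
    if 30 >= xs:
        p = xs
        u = xs + (u != 26)
    u = items % 38
    items = gain
    p = p + (22 - xs)
    if 15 > 10 != 11:
        gain = xs * p[u]
    p = xs + 38
    return xs

p = xs + 38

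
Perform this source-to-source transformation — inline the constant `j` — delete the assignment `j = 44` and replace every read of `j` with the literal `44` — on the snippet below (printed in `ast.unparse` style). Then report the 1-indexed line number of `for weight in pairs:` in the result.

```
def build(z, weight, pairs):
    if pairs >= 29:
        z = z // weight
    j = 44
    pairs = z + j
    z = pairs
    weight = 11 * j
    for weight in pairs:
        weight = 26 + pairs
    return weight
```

7

Transformed code:
def build(z, weight, pairs):
    if pairs >= 29:
        z = z // weight
    pairs = z + 44
    z = pairs
    weight = 11 * 44
    for weight in pairs:
        weight = 26 + pairs
    return weight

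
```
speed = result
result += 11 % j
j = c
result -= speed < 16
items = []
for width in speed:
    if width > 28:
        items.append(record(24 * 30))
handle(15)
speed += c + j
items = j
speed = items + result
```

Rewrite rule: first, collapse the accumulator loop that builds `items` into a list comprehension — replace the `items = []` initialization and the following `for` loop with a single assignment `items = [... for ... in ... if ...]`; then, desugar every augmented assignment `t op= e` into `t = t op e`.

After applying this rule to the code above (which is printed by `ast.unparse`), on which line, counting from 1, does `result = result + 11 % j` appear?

Transformed code:
speed = result
result = result + 11 % j
j = c
result = result - (speed < 16)
items = [record(24 * 30) for width in speed if width > 28]
handle(15)
speed = speed + (c + j)
items = j
speed = items + result

2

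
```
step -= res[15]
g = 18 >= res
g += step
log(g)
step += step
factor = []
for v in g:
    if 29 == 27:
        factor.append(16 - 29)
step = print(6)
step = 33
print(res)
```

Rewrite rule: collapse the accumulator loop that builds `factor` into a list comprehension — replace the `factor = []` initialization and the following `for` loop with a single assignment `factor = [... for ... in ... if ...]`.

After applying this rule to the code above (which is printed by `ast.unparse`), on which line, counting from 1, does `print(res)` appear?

9

Transformed code:
step -= res[15]
g = 18 >= res
g += step
log(g)
step += step
factor = [16 - 29 for v in g if 29 == 27]
step = print(6)
step = 33
print(res)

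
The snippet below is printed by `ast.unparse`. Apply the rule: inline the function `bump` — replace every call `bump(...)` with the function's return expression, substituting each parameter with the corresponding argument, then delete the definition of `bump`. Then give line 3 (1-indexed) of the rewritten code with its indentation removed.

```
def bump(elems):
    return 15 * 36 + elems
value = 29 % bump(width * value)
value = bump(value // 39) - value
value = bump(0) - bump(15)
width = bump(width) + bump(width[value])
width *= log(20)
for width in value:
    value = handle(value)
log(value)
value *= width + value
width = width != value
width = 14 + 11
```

value = 15 * 36 + 0 - (15 * 36 + 15)

Transformed code:
value = 29 % (15 * 36 + width * value)
value = 15 * 36 + value // 39 - value
value = 15 * 36 + 0 - (15 * 36 + 15)
width = 15 * 36 + width + (15 * 36 + width[value])
width *= log(20)
for width in value:
    value = handle(value)
log(value)
value *= width + value
width = width != value
width = 14 + 11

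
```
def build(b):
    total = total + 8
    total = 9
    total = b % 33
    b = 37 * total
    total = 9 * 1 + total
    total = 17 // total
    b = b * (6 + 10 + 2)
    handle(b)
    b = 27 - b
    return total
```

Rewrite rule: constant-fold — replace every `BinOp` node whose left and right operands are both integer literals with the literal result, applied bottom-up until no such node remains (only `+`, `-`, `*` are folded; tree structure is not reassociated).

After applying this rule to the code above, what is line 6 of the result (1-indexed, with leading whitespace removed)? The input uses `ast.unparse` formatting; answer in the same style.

Transformed code:
def build(b):
    total = total + 8
    total = 9
    total = b % 33
    b = 37 * total
    total = 9 + total
    total = 17 // total
    b = b * 18
    handle(b)
    b = 27 - b
    return total

total = 9 + total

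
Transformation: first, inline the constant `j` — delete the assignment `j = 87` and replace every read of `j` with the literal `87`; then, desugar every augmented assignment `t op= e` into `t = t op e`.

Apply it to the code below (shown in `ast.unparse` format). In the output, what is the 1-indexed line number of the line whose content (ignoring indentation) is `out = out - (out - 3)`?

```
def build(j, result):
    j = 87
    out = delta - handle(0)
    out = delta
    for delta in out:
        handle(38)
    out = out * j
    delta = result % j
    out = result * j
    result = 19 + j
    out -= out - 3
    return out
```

10

Transformed code:
def build(j, result):
    out = delta - handle(0)
    out = delta
    for delta in out:
        handle(38)
    out = out * 87
    delta = result % 87
    out = result * 87
    result = 19 + 87
    out = out - (out - 3)
    return out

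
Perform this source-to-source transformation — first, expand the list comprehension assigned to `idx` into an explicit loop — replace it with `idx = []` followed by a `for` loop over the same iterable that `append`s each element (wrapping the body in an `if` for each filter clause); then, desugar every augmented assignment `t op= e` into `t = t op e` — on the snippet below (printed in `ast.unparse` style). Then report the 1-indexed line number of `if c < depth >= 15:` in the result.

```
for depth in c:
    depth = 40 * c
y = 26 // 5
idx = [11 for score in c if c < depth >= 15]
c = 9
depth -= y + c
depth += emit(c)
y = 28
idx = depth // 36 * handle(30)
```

Transformed code:
for depth in c:
    depth = 40 * c
y = 26 // 5
idx = []
for score in c:
    if c < depth >= 15:
        idx.append(11)
c = 9
depth = depth - (y + c)
depth = depth + emit(c)
y = 28
idx = depth // 36 * handle(30)

6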